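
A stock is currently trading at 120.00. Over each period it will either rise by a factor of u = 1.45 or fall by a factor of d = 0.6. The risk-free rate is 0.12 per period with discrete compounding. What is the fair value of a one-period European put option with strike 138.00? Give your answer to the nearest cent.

Risk-neutral probability p = (1 + 0.12 − 0.6)/(1.45 − 0.6) = 0.5200/0.8500 = 0.6118
Terminal stock prices: S_u = 174, S_d = 72
Terminal payoffs (K − S): max(-36, 0) = 0, max(66, 0) = 66
Node 0 (S = 120): V_0 = 1/1.12·[0.6118·0.0000 + 0.3882·66.0000] = 22.8782

22.88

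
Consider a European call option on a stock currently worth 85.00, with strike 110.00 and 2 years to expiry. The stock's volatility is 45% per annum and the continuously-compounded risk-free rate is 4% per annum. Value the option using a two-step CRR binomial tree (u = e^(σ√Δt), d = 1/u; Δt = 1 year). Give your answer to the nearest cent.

17.16

CRR parameters: u = e^(σ√Δt) = e^(0.45·√1) = 1.5683, d = 1/u = 0.6376
Per-period rate: rΔt = 0.04·1 = 0.04, so R = e^0.04 = 1.0408
Risk-neutral probability p = (e^0.04 − 0.6376)/(1.5683 − 0.6376) = 0.4032/0.9307 = 0.4332
Terminal stock prices: S_uu = 209.1, S_ud = 85, S_dd = 34.56
Terminal payoffs (S − K): max(99.07, 0) = 99.07, max(-25, 0) = 0, max(-75.44, 0) = 0
Node u (S = 133.3): V_u = e^(−0.04)·[0.4332·99.0663 + 0.5668·0.0000] = 41.2338
Node d (S = 54.2): V_d = e^(−0.04)·[0.4332·0.0000 + 0.5668·0.0000] = 0.0000
Node 0 (S = 85): V_0 = e^(−0.04)·[0.4332·41.2338 + 0.5668·0.0000] = 17.1625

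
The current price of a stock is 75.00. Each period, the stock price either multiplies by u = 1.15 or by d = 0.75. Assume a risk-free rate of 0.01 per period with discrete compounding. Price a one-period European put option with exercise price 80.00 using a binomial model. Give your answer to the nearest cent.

Risk-neutral probability p = (1 + 0.01 − 0.75)/(1.15 − 0.75) = 0.2600/0.4000 = 0.6500
Terminal stock prices: S_u = 86.25, S_d = 56.25
Terminal payoffs (K − S): max(-6.25, 0) = 0, max(23.75, 0) = 23.75
Node 0 (S = 75): V_0 = 1/1.01·[0.6500·0.0000 + 0.3500·23.7500] = 8.2302

8.23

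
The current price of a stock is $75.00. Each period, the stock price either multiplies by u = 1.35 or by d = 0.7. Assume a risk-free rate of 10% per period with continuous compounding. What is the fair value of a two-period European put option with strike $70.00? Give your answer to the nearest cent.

Risk-neutral probability p = (e^0.1 − 0.7)/(1.35 − 0.7) = 0.4052/0.6500 = 0.6233
Terminal stock prices: S_uu = 136.7, S_ud = 70.88, S_dd = 36.75
Terminal payoffs (K − S): max(-66.69, 0) = 0, max(-0.875, 0) = 0, max(33.25, 0) = 33.25
Node u (S = 101.2): V_u = e^(−0.1)·[0.6233·0.0000 + 0.3767·0.0000] = 0.0000
Node d (S = 52.5): V_d = e^(−0.1)·[0.6233·0.0000 + 0.3767·33.2500] = 11.3321
Node 0 (S = 75): V_0 = e^(−0.1)·[0.6233·0.0000 + 0.3767·11.3321] = 3.8622

$3.86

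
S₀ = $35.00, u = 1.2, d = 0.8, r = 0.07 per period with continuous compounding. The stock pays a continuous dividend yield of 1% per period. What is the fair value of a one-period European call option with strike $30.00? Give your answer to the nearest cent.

Per-period risk-free factor R = e^0.07 = 1.0725; dividend-adjusted growth = e^(0.07−0.01) = 1.0618.
Risk-neutral probability p = (1.0618 − 0.8)/(1.2 − 0.8) = 0.2618/0.4000 = 0.6546
Terminal stock prices: S_u = 42, S_d = 28
Terminal payoffs (S − K): max(12, 0) = 12, max(-2, 0) = 0
Node 0 (S = 35): V_0 = e^(−0.07)·[0.6546·12.0000 + 0.3454·0.0000] = 7.3240

$7.32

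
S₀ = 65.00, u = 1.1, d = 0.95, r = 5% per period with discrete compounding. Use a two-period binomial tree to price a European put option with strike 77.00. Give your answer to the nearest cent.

Risk-neutral probability p = (1 + 0.05 − 0.95)/(1.1 − 0.95) = 0.1000/0.1500 = 0.6667
Terminal stock prices: S_uu = 78.65, S_ud = 67.92, S_dd = 58.66
Terminal payoffs (K − S): max(-1.65, 0) = 0, max(9.075, 0) = 9.075, max(18.34, 0) = 18.34
Node u (S = 71.5): V_u = 1/1.05·[0.6667·0.0000 + 0.3333·9.0750] = 2.8810
Node d (S = 61.75): V_d = 1/1.05·[0.6667·9.0750 + 0.3333·18.3375] = 11.5833
Node 0 (S = 65): V_0 = 1/1.05·[0.6667·2.8810 + 0.3333·11.5833] = 5.5064

5.51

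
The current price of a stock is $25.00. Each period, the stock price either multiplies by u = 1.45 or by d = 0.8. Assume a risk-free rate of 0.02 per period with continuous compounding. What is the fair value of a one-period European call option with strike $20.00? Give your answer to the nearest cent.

Risk-neutral probability p = (e^0.02 − 0.8)/(1.45 − 0.8) = 0.2202/0.6500 = 0.3388
Terminal stock prices: S_u = 36.25, S_d = 20
Terminal payoffs (S − K): max(16.25, 0) = 16.25, max(0, 0) = 0
Node 0 (S = 25): V_0 = e^(−0.02)·[0.3388·16.2500 + 0.6612·0.0000] = 5.3960

$5.40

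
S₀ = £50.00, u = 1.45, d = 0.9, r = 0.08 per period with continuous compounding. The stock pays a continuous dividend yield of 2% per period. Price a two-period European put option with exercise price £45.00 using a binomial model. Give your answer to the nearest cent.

£1.91

Per-period risk-free factor R = e^0.08 = 1.0833; dividend-adjusted growth = e^(0.08−0.02) = 1.0618.
Risk-neutral probability p = (1.0618 − 0.9)/(1.45 − 0.9) = 0.1618/0.5500 = 0.2942
Terminal stock prices: S_uu = 105.1, S_ud = 65.25, S_dd = 40.5
Terminal payoffs (K − S): max(-60.12, 0) = 0, max(-20.25, 0) = 0, max(4.5, 0) = 4.5
Node u (S = 72.5): V_u = e^(−0.08)·[0.2942·0.0000 + 0.7058·0.0000] = 0.0000
Node d (S = 45): V_d = e^(−0.08)·[0.2942·0.0000 + 0.7058·4.5000] = 2.9317
Node 0 (S = 50): V_0 = e^(−0.08)·[0.2942·0.0000 + 0.7058·2.9317] = 1.9100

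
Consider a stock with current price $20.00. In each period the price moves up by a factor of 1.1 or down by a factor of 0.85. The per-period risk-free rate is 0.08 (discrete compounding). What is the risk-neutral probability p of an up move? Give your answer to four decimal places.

p = 0.9200

Risk-neutral probability p = (1 + 0.08 − 0.85)/(1.1 − 0.85) = 0.2300/0.2500 = 0.9200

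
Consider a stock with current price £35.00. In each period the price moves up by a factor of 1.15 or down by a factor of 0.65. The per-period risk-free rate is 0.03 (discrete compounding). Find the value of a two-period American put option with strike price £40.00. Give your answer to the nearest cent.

£6.40

Risk-neutral probability p = (1 + 0.03 − 0.65)/(1.15 − 0.65) = 0.3800/0.5000 = 0.7600
Terminal stock prices: S_uu = 46.29, S_ud = 26.16, S_dd = 14.79
Terminal payoffs (K − S): max(-6.287, 0) = 0, max(13.84, 0) = 13.84, max(25.21, 0) = 25.21
Node u (S = 40.25): continuation = 1/1.03·[0.7600·0.0000 + 0.2400·13.8375] = 3.2243; exercise value = 0.0000 ≤ continuation, so V_u = 3.2243
Node d (S = 22.75): continuation = 1/1.03·[0.7600·13.8375 + 0.2400·25.2125] = 16.0850; exercise value = 17.2500 > continuation, so V_d = 17.2500 (exercise)
Node 0 (S = 35): continuation = 1/1.03·[0.7600·3.2243 + 0.2400·17.2500] = 6.3985; exercise value = 5.0000 ≤ continuation, so V_0 = 6.3985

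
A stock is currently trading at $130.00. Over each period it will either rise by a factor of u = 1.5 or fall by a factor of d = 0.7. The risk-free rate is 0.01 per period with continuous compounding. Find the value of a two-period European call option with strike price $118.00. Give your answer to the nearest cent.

$34.30

Risk-neutral probability p = (e^0.01 − 0.7)/(1.5 − 0.7) = 0.3101/0.8000 = 0.3876
Terminal stock prices: S_uu = 292.5, S_ud = 136.5, S_dd = 63.7
Terminal payoffs (S − K): max(174.5, 0) = 174.5, max(18.5, 0) = 18.5, max(-54.3, 0) = 0
Node u (S = 195): V_u = e^(−0.01)·[0.3876·174.5000 + 0.6124·18.5000] = 78.1741
Node d (S = 91): V_d = e^(−0.01)·[0.3876·18.5000 + 0.6124·0.0000] = 7.0986
Node 0 (S = 130): V_0 = e^(−0.01)·[0.3876·78.1741 + 0.6124·7.0986] = 34.3001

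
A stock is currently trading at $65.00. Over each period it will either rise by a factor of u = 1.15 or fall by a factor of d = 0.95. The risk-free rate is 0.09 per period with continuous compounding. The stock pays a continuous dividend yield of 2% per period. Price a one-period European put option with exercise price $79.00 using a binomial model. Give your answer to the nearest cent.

$8.49

Per-period risk-free factor R = e^0.09 = 1.0942; dividend-adjusted growth = e^(0.09−0.02) = 1.0725.
Risk-neutral probability p = (1.0725 − 0.95)/(1.15 − 0.95) = 0.1225/0.2000 = 0.6125
Terminal stock prices: S_u = 74.75, S_d = 61.75
Terminal payoffs (K − S): max(4.25, 0) = 4.25, max(17.25, 0) = 17.25
Node 0 (S = 65): V_0 = e^(−0.09)·[0.6125·4.2500 + 0.3875·17.2500] = 8.4876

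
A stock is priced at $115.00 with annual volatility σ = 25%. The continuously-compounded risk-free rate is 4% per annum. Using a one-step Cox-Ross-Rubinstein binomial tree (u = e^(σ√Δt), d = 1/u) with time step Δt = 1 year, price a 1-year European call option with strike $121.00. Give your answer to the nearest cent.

$13.29

CRR parameters: u = e^(σ√Δt) = e^(0.25·√1) = 1.2840, d = 1/u = 0.7788
Per-period rate: rΔt = 0.04·1 = 0.04, so R = e^0.04 = 1.0408
Risk-neutral probability p = (e^0.04 − 0.7788)/(1.2840 − 0.7788) = 0.2620/0.5052 = 0.5186
Terminal stock prices: S_u = 147.7, S_d = 89.56
Terminal payoffs (S − K): max(26.66, 0) = 26.66, max(-31.44, 0) = 0
Node 0 (S = 115): V_0 = e^(−0.04)·[0.5186·26.6629 + 0.4814·0.0000] = 13.2852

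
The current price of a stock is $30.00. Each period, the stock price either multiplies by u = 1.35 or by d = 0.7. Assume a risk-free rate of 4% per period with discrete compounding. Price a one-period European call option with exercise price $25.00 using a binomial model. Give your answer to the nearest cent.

Risk-neutral probability p = (1 + 0.04 − 0.7)/(1.35 − 0.7) = 0.3400/0.6500 = 0.5231
Terminal stock prices: S_u = 40.5, S_d = 21
Terminal payoffs (S − K): max(15.5, 0) = 15.5, max(-4, 0) = 0
Node 0 (S = 30): V_0 = 1/1.04·[0.5231·15.5000 + 0.4769·0.0000] = 7.7959

$7.80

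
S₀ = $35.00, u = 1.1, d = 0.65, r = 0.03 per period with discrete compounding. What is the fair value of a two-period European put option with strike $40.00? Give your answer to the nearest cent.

$4.28

Risk-neutral probability p = (1 + 0.03 − 0.65)/(1.1 − 0.65) = 0.3800/0.4500 = 0.8444
Terminal stock prices: S_uu = 42.35, S_ud = 25.03, S_dd = 14.79
Terminal payoffs (K − S): max(-2.35, 0) = 0, max(14.97, 0) = 14.97, max(25.21, 0) = 25.21
Node u (S = 38.5): V_u = 1/1.03·[0.8444·0.0000 + 0.1556·14.9750] = 2.2616
Node d (S = 22.75): V_d = 1/1.03·[0.8444·14.9750 + 0.1556·25.2125] = 16.0850
Node 0 (S = 35): V_0 = 1/1.03·[0.8444·2.2616 + 0.1556·16.0850] = 4.2834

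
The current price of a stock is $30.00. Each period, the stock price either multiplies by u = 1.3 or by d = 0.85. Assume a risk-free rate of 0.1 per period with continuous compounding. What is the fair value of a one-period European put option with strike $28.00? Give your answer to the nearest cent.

$0.98

Risk-neutral probability p = (e^0.1 − 0.85)/(1.3 − 0.85) = 0.2552/0.4500 = 0.5670
Terminal stock prices: S_u = 39, S_d = 25.5
Terminal payoffs (K − S): max(-11, 0) = 0, max(2.5, 0) = 2.5
Node 0 (S = 30): V_0 = e^(−0.1)·[0.5670·0.0000 + 0.4330·2.5000] = 0.9794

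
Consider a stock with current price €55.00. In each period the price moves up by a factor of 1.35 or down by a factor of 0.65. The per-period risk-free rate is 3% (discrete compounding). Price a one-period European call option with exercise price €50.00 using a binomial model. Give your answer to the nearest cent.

€12.78

Risk-neutral probability p = (1 + 0.03 − 0.65)/(1.35 − 0.65) = 0.3800/0.7000 = 0.5429
Terminal stock prices: S_u = 74.25, S_d = 35.75
Terminal payoffs (S − K): max(24.25, 0) = 24.25, max(-14.25, 0) = 0
Node 0 (S = 55): V_0 = 1/1.03·[0.5429·24.2500 + 0.4571·0.0000] = 12.7809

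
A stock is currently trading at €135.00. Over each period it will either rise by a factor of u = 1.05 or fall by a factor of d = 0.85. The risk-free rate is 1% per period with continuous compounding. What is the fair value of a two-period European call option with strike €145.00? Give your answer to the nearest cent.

€2.41

Risk-neutral probability p = (e^0.01 − 0.85)/(1.05 − 0.85) = 0.1601/0.2000 = 0.8003
Terminal stock prices: S_uu = 148.8, S_ud = 120.5, S_dd = 97.54
Terminal payoffs (S − K): max(3.838, 0) = 3.838, max(-24.51, 0) = 0, max(-47.46, 0) = 0
Node u (S = 141.8): V_u = e^(−0.01)·[0.8003·3.8375 + 0.1997·0.0000] = 3.0404
Node d (S = 114.8): V_d = e^(−0.01)·[0.8003·0.0000 + 0.1997·0.0000] = 0.0000
Node 0 (S = 135): V_0 = e^(−0.01)·[0.8003·3.0404 + 0.1997·0.0000] = 2.4089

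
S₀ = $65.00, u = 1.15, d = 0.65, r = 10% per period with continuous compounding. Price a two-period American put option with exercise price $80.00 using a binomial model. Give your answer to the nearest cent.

$15.00

Risk-neutral probability p = (e^0.1 − 0.65)/(1.15 − 0.65) = 0.4552/0.5000 = 0.9103
Terminal stock prices: S_uu = 85.96, S_ud = 48.59, S_dd = 27.46
Terminal payoffs (K − S): max(-5.962, 0) = 0, max(31.41, 0) = 31.41, max(52.54, 0) = 52.54
Node u (S = 74.75): continuation = e^(−0.1)·[0.9103·0.0000 + 0.0897·31.4125] = 2.5484; exercise value = 5.2500 > continuation, so V_u = 5.2500 (exercise)
Node d (S = 42.25): continuation = e^(−0.1)·[0.9103·31.4125 + 0.0897·52.5375] = 30.1370; exercise value = 37.7500 > continuation, so V_d = 37.7500 (exercise)
Node 0 (S = 65): continuation = e^(−0.1)·[0.9103·5.2500 + 0.0897·37.7500] = 7.3870; exercise value = 15.0000 > continuation, so V_0 = 15.0000 (exercise)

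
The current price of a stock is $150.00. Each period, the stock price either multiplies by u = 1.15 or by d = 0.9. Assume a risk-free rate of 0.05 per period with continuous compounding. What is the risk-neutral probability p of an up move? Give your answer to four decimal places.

p = 0.6051

Risk-neutral probability p = (e^0.05 − 0.9)/(1.15 − 0.9) = 0.1513/0.2500 = 0.6051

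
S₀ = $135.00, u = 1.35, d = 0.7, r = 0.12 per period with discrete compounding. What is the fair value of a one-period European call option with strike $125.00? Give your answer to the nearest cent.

Risk-neutral probability p = (1 + 0.12 − 0.7)/(1.35 − 0.7) = 0.4200/0.6500 = 0.6462
Terminal stock prices: S_u = 182.2, S_d = 94.5
Terminal payoffs (S − K): max(57.25, 0) = 57.25, max(-30.5, 0) = 0
Node 0 (S = 135): V_0 = 1/1.12·[0.6462·57.2500 + 0.3538·0.0000] = 33.0288

$33.03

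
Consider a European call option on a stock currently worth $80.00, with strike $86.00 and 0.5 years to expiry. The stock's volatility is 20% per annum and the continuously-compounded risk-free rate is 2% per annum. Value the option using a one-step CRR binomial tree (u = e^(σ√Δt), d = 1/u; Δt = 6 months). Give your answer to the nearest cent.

$3.05

CRR parameters: u = e^(σ√Δt) = e^(0.2·√0.5) = 1.1519, d = 1/u = 0.8681
Per-period rate: rΔt = 0.02·0.5 = 0.01, so R = e^0.01 = 1.0101
Risk-neutral probability p = (e^0.01 − 0.8681)/(1.1519 − 0.8681) = 0.1419/0.2838 = 0.5001
Terminal stock prices: S_u = 92.15, S_d = 69.45
Terminal payoffs (S − K): max(6.153, 0) = 6.153, max(-16.55, 0) = 0
Node 0 (S = 80): V_0 = e^(−0.01)·[0.5001·6.1528 + 0.4999·0.0000] = 3.0465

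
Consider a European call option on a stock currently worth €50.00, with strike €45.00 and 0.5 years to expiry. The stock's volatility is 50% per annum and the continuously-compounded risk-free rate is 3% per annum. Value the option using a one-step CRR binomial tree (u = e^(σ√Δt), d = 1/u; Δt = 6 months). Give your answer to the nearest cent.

€11.19

CRR parameters: u = e^(σ√Δt) = e^(0.5·√0.5) = 1.4241, d = 1/u = 0.7022
Per-period rate: rΔt = 0.03·0.5 = 0.015, so R = e^0.015 = 1.0151
Risk-neutral probability p = (e^0.015 − 0.7022)/(1.4241 − 0.7022) = 0.3129/0.7219 = 0.4335
Terminal stock prices: S_u = 71.21, S_d = 35.11
Terminal payoffs (S − K): max(26.21, 0) = 26.21, max(-9.891, 0) = 0
Node 0 (S = 50): V_0 = e^(−0.015)·[0.4335·26.2060 + 0.5665·0.0000] = 11.1900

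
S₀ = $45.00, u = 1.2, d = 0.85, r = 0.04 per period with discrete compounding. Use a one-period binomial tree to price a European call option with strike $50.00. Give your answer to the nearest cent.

Risk-neutral probability p = (1 + 0.04 − 0.85)/(1.2 − 0.85) = 0.1900/0.3500 = 0.5429
Terminal stock prices: S_u = 54, S_d = 38.25
Terminal payoffs (S − K): max(4, 0) = 4, max(-11.75, 0) = 0
Node 0 (S = 45): V_0 = 1/1.04·[0.5429·4.0000 + 0.4571·0.0000] = 2.0879

$2.09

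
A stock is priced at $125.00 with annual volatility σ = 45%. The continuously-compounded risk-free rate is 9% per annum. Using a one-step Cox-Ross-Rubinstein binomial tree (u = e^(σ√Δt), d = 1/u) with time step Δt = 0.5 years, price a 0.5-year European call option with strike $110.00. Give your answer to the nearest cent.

CRR parameters: u = e^(σ√Δt) = e^(0.45·√0.5) = 1.3746, d = 1/u = 0.7275
Per-period rate: rΔt = 0.09·0.5 = 0.045, so R = e^0.045 = 1.0460
Risk-neutral probability p = (e^0.045 − 0.7275)/(1.3746 − 0.7275) = 0.3186/0.6472 = 0.4922
Terminal stock prices: S_u = 171.8, S_d = 90.93
Terminal payoffs (S − K): max(61.83, 0) = 61.83, max(-19.07, 0) = 0
Node 0 (S = 125): V_0 = e^(−0.045)·[0.4922·61.8311 + 0.5078·0.0000] = 29.0961

$29.10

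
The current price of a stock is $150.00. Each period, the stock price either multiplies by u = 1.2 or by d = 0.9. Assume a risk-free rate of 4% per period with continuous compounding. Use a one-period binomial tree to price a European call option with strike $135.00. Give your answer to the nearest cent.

$20.29

Risk-neutral probability p = (e^0.04 − 0.9)/(1.2 − 0.9) = 0.1408/0.3000 = 0.4694
Terminal stock prices: S_u = 180, S_d = 135
Terminal payoffs (S − K): max(45, 0) = 45, max(0, 0) = 0
Node 0 (S = 150): V_0 = e^(−0.04)·[0.4694·45.0000 + 0.5306·0.0000] = 20.2934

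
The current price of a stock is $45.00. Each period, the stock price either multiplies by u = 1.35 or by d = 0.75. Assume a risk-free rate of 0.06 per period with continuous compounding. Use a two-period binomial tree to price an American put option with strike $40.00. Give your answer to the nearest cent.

Risk-neutral probability p = (e^0.06 − 0.75)/(1.35 − 0.75) = 0.3118/0.6000 = 0.5197
Terminal stock prices: S_uu = 82.01, S_ud = 45.56, S_dd = 25.31
Terminal payoffs (K − S): max(-42.01, 0) = 0, max(-5.563, 0) = 0, max(14.69, 0) = 14.69
Node u (S = 60.75): continuation = e^(−0.06)·[0.5197·0.0000 + 0.4803·0.0000] = 0.0000; exercise value = 0.0000 ≤ continuation, so V_u = 0.0000
Node d (S = 33.75): continuation = e^(−0.06)·[0.5197·0.0000 + 0.4803·14.6875] = 6.6432; exercise value = 6.2500 ≤ continuation, so V_d = 6.6432
Node 0 (S = 45): continuation = e^(−0.06)·[0.5197·0.0000 + 0.4803·6.6432] = 3.0047; exercise value = 0.0000 ≤ continuation, so V_0 = 3.0047

$3.00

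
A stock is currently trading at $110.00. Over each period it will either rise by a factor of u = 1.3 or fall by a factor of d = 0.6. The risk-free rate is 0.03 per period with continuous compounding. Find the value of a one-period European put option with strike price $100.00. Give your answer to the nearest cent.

$12.71

Risk-neutral probability p = (e^0.03 − 0.6)/(1.3 − 0.6) = 0.4305/0.7000 = 0.6149
Terminal stock prices: S_u = 143, S_d = 66
Terminal payoffs (K − S): max(-43, 0) = 0, max(34, 0) = 34
Node 0 (S = 110): V_0 = e^(−0.03)·[0.6149·0.0000 + 0.3851·34.0000] = 12.7053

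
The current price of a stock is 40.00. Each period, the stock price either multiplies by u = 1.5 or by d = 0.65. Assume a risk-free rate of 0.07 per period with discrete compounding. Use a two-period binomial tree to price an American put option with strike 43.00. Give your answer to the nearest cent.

Risk-neutral probability p = (1 + 0.07 − 0.65)/(1.5 − 0.65) = 0.4200/0.8500 = 0.4941
Terminal stock prices: S_uu = 90, S_ud = 39, S_dd = 16.9
Terminal payoffs (K − S): max(-47, 0) = 0, max(4, 0) = 4, max(26.1, 0) = 26.1
Node u (S = 60): continuation = 1/1.07·[0.4941·0.0000 + 0.5059·4.0000] = 1.8911; exercise value = 0.0000 ≤ continuation, so V_u = 1.8911
Node d (S = 26): continuation = 1/1.07·[0.4941·4.0000 + 0.5059·26.1000] = 14.1869; exercise value = 17.0000 > continuation, so V_d = 17.0000 (exercise)
Node 0 (S = 40): continuation = 1/1.07·[0.4941·1.8911 + 0.5059·17.0000] = 8.9107; exercise value = 3.0000 ≤ continuation, so V_0 = 8.9107

8.91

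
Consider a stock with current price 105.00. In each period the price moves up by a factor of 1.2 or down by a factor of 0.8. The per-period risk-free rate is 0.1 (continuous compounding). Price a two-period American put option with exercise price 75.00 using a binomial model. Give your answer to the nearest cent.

0.36

Risk-neutral probability p = (e^0.1 − 0.8)/(1.2 − 0.8) = 0.3052/0.4000 = 0.7629
Terminal stock prices: S_uu = 151.2, S_ud = 100.8, S_dd = 67.2
Terminal payoffs (K − S): max(-76.2, 0) = 0, max(-25.8, 0) = 0, max(7.8, 0) = 7.8
Node u (S = 126): continuation = e^(−0.1)·[0.7629·0.0000 + 0.2371·0.0000] = 0.0000; exercise value = 0.0000 ≤ continuation, so V_u = 0.0000
Node d (S = 84): continuation = e^(−0.1)·[0.7629·0.0000 + 0.2371·7.8000] = 1.6732; exercise value = 0.0000 ≤ continuation, so V_d = 1.6732
Node 0 (S = 105): continuation = e^(−0.1)·[0.7629·0.0000 + 0.2371·1.6732] = 0.3589; exercise value = 0.0000 ≤ continuation, so V_0 = 0.3589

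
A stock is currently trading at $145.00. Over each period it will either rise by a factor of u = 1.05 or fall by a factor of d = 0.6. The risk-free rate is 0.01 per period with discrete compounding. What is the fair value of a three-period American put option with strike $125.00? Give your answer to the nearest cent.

$8.10

Risk-neutral probability p = (1 + 0.01 − 0.6)/(1.05 − 0.6) = 0.4100/0.4500 = 0.9111
Terminal stock prices: S_uuu = 167.9, S_uud = 95.92, S_udd = 54.81, S_ddd = 31.32
Terminal payoffs (K − S): max(-42.86, 0) = 0, max(29.08, 0) = 29.08, max(70.19, 0) = 70.19, max(93.68, 0) = 93.68
Node uu (S = 159.9): continuation = 1/1.01·[0.9111·0.0000 + 0.0889·29.0825] = 2.5595; exercise value = 0.0000 ≤ continuation, so V_uu = 2.5595
Node ud (S = 91.35): continuation = 1/1.01·[0.9111·29.0825 + 0.0889·70.1900] = 32.4124; exercise value = 33.6500 > continuation, so V_ud = 33.6500 (exercise)
Node dd (S = 52.2): continuation = 1/1.01·[0.9111·70.1900 + 0.0889·93.6800] = 71.5624; exercise value = 72.8000 > continuation, so V_dd = 72.8000 (exercise)
Node u (S = 152.2): continuation = 1/1.01·[0.9111·2.5595 + 0.0889·33.6500] = 5.2704; exercise value = 0.0000 ≤ continuation, so V_u = 5.2704
Node d (S = 87): continuation = 1/1.01·[0.9111·33.6500 + 0.0889·72.8000] = 36.7624; exercise value = 38.0000 > continuation, so V_d = 38.0000 (exercise)
Node 0 (S = 145): continuation = 1/1.01·[0.9111·5.2704 + 0.0889·38.0000] = 8.0987; exercise value = 0.0000 ≤ continuation, so V_0 = 8.0987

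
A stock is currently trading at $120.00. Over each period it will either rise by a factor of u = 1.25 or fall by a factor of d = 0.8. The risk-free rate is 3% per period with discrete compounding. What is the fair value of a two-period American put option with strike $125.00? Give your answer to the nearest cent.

Risk-neutral probability p = (1 + 0.03 − 0.8)/(1.25 − 0.8) = 0.2300/0.4500 = 0.5111
Terminal stock prices: S_uu = 187.5, S_ud = 120, S_dd = 76.8
Terminal payoffs (K − S): max(-62.5, 0) = 0, max(5, 0) = 5, max(48.2, 0) = 48.2
Node u (S = 150): continuation = 1/1.03·[0.5111·0.0000 + 0.4889·5.0000] = 2.3732; exercise value = 0.0000 ≤ continuation, so V_u = 2.3732
Node d (S = 96): continuation = 1/1.03·[0.5111·5.0000 + 0.4889·48.2000] = 25.3592; exercise value = 29.0000 > continuation, so V_d = 29.0000 (exercise)
Node 0 (S = 120): continuation = 1/1.03·[0.5111·2.3732 + 0.4889·29.0000] = 14.9425; exercise value = 5.0000 ≤ continuation, so V_0 = 14.9425

$14.94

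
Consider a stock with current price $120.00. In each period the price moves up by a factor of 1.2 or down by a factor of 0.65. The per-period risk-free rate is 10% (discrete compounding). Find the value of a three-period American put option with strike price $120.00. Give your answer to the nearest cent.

$10.89

Risk-neutral probability p = (1 + 0.1 − 0.65)/(1.2 − 0.65) = 0.4500/0.5500 = 0.8182
Terminal stock prices: S_uuu = 207.4, S_uud = 112.3, S_udd = 60.84, S_ddd = 32.95
Terminal payoffs (K − S): max(-87.36, 0) = 0, max(7.68, 0) = 7.68, max(59.16, 0) = 59.16, max(87.05, 0) = 87.05
Node uu (S = 172.8): continuation = 1/1.1·[0.8182·0.0000 + 0.1818·7.6800] = 1.2694; exercise value = 0.0000 ≤ continuation, so V_uu = 1.2694
Node ud (S = 93.6): continuation = 1/1.1·[0.8182·7.6800 + 0.1818·59.1600] = 15.4909; exercise value = 26.4000 > continuation, so V_ud = 26.4000 (exercise)
Node dd (S = 50.7): continuation = 1/1.1·[0.8182·59.1600 + 0.1818·87.0450] = 58.3909; exercise value = 69.3000 > continuation, so V_dd = 69.3000 (exercise)
Node u (S = 144): continuation = 1/1.1·[0.8182·1.2694 + 0.1818·26.4000] = 5.3078; exercise value = 0.0000 ≤ continuation, so V_u = 5.3078
Node d (S = 78): continuation = 1/1.1·[0.8182·26.4000 + 0.1818·69.3000] = 31.0909; exercise value = 42.0000 > continuation, so V_d = 42.0000 (exercise)
Node 0 (S = 120): continuation = 1/1.1·[0.8182·5.3078 + 0.1818·42.0000] = 10.8901; exercise value = 0.0000 ≤ continuation, so V_0 = 10.8901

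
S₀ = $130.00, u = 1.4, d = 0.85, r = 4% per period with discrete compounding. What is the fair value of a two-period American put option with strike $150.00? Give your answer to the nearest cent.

$24.86

Risk-neutral probability p = (1 + 0.04 − 0.85)/(1.4 − 0.85) = 0.1900/0.5500 = 0.3455
Terminal stock prices: S_uu = 254.8, S_ud = 154.7, S_dd = 93.92
Terminal payoffs (K − S): max(-104.8, 0) = 0, max(-4.7, 0) = 0, max(56.08, 0) = 56.08
Node u (S = 182): continuation = 1/1.04·[0.3455·0.0000 + 0.6545·0.0000] = 0.0000; exercise value = 0.0000 ≤ continuation, so V_u = 0.0000
Node d (S = 110.5): continuation = 1/1.04·[0.3455·0.0000 + 0.6545·56.0750] = 35.2920; exercise value = 39.5000 > continuation, so V_d = 39.5000 (exercise)
Node 0 (S = 130): continuation = 1/1.04·[0.3455·0.0000 + 0.6545·39.5000] = 24.8601; exercise value = 20.0000 ≤ continuation, so V_0 = 24.8601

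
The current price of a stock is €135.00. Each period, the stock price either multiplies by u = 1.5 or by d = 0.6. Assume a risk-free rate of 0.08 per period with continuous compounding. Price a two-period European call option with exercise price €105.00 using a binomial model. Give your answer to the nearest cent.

€55.83

Risk-neutral probability p = (e^0.08 − 0.6)/(1.5 − 0.6) = 0.4833/0.9000 = 0.5370
Terminal stock prices: S_uu = 303.8, S_ud = 121.5, S_dd = 48.6
Terminal payoffs (S − K): max(198.8, 0) = 198.8, max(16.5, 0) = 16.5, max(-56.4, 0) = 0
Node u (S = 202.5): V_u = e^(−0.08)·[0.5370·198.7500 + 0.4630·16.5000] = 105.5728
Node d (S = 81): V_d = e^(−0.08)·[0.5370·16.5000 + 0.4630·0.0000] = 8.1791
Node 0 (S = 135): V_0 = e^(−0.08)·[0.5370·105.5728 + 0.4630·8.1791] = 55.8283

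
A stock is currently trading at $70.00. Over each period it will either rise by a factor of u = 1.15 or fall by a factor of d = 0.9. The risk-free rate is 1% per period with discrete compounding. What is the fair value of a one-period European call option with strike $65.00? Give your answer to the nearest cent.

Risk-neutral probability p = (1 + 0.01 − 0.9)/(1.15 − 0.9) = 0.1100/0.2500 = 0.4400
Terminal stock prices: S_u = 80.5, S_d = 63
Terminal payoffs (S − K): max(15.5, 0) = 15.5, max(-2, 0) = 0
Node 0 (S = 70): V_0 = 1/1.01·[0.4400·15.5000 + 0.5600·0.0000] = 6.7525

$6.75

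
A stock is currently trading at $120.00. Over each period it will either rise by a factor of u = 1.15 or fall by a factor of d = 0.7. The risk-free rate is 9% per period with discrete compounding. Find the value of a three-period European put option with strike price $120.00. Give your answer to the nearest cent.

Risk-neutral probability p = (1 + 0.09 − 0.7)/(1.15 − 0.7) = 0.3900/0.4500 = 0.8667
Terminal stock prices: S_uuu = 182.5, S_uud = 111.1, S_udd = 67.62, S_ddd = 41.16
Terminal payoffs (K − S): max(-62.5, 0) = 0, max(8.91, 0) = 8.91, max(52.38, 0) = 52.38, max(78.84, 0) = 78.84
Node uu (S = 158.7): V_uu = 1/1.09·[0.8667·0.0000 + 0.1333·8.9100] = 1.0899
Node ud (S = 96.6): V_ud = 1/1.09·[0.8667·8.9100 + 0.1333·52.3800] = 13.4917
Node dd (S = 58.8): V_dd = 1/1.09·[0.8667·52.3800 + 0.1333·78.8400] = 51.2917
Node u (S = 138): V_u = 1/1.09·[0.8667·1.0899 + 0.1333·13.4917] = 2.5170
Node d (S = 84): V_d = 1/1.09·[0.8667·13.4917 + 0.1333·51.2917] = 17.0016
Node 0 (S = 120): V_0 = 1/1.09·[0.8667·2.5170 + 0.1333·17.0016] = 4.0810

$4.08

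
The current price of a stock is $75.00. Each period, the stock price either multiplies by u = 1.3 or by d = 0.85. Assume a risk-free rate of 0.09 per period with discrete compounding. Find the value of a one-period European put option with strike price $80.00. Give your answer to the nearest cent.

Risk-neutral probability p = (1 + 0.09 − 0.85)/(1.3 − 0.85) = 0.2400/0.4500 = 0.5333
Terminal stock prices: S_u = 97.5, S_d = 63.75
Terminal payoffs (K − S): max(-17.5, 0) = 0, max(16.25, 0) = 16.25
Node 0 (S = 75): V_0 = 1/1.09·[0.5333·0.0000 + 0.4667·16.2500] = 6.9572

$6.96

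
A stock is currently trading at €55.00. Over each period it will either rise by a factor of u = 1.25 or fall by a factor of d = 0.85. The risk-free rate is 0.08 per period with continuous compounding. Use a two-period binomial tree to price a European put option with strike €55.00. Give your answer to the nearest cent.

Risk-neutral probability p = (e^0.08 − 0.85)/(1.25 − 0.85) = 0.2333/0.4000 = 0.5832
Terminal stock prices: S_uu = 85.94, S_ud = 58.44, S_dd = 39.74
Terminal payoffs (K − S): max(-30.94, 0) = 0, max(-3.438, 0) = 0, max(15.26, 0) = 15.26
Node u (S = 68.75): V_u = e^(−0.08)·[0.5832·0.0000 + 0.4168·0.0000] = 0.0000
Node d (S = 46.75): V_d = e^(−0.08)·[0.5832·0.0000 + 0.4168·15.2625] = 5.8721
Node 0 (S = 55): V_0 = e^(−0.08)·[0.5832·0.0000 + 0.4168·5.8721] = 2.2592

€2.26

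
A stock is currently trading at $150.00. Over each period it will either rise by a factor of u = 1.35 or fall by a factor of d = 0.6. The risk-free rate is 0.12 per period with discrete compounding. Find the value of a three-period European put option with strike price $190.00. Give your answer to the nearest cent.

Risk-neutral probability p = (1 + 0.12 − 0.6)/(1.35 − 0.6) = 0.5200/0.7500 = 0.6933
Terminal stock prices: S_uuu = 369.1, S_uud = 164, S_udd = 72.9, S_ddd = 32.4
Terminal payoffs (K − S): max(-179.1, 0) = 0, max(25.97, 0) = 25.97, max(117.1, 0) = 117.1, max(157.6, 0) = 157.6
Node uu (S = 273.4): V_uu = 1/1.12·[0.6933·0.0000 + 0.3067·25.9750] = 7.1122
Node ud (S = 121.5): V_ud = 1/1.12·[0.6933·25.9750 + 0.3067·117.1000] = 48.1429
Node dd (S = 54): V_dd = 1/1.12·[0.6933·117.1000 + 0.3067·157.6000] = 115.6429
Node u (S = 202.5): V_u = 1/1.12·[0.6933·7.1122 + 0.3067·48.1429] = 17.5848
Node d (S = 90): V_d = 1/1.12·[0.6933·48.1429 + 0.3067·115.6429] = 61.4668
Node 0 (S = 150): V_0 = 1/1.12·[0.6933·17.5848 + 0.3067·61.4668] = 27.7160

$27.72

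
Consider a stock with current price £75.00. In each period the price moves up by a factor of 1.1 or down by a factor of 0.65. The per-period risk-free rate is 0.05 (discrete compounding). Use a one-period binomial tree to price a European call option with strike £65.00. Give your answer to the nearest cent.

£14.81

Risk-neutral probability p = (1 + 0.05 − 0.65)/(1.1 − 0.65) = 0.4000/0.4500 = 0.8889
Terminal stock prices: S_u = 82.5, S_d = 48.75
Terminal payoffs (S − K): max(17.5, 0) = 17.5, max(-16.25, 0) = 0
Node 0 (S = 75): V_0 = 1/1.05·[0.8889·17.5000 + 0.1111·0.0000] = 14.8148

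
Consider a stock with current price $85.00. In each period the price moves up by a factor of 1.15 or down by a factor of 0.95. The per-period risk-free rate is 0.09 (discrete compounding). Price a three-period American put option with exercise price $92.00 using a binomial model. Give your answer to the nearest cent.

$7.00

Risk-neutral probability p = (1 + 0.09 − 0.95)/(1.15 − 0.95) = 0.1400/0.2000 = 0.7000
Terminal stock prices: S_uuu = 129.3, S_uud = 106.8, S_udd = 88.22, S_ddd = 72.88
Terminal payoffs (K − S): max(-37.27, 0) = 0, max(-14.79, 0) = 0, max(3.781, 0) = 3.781, max(19.12, 0) = 19.12
Node uu (S = 112.4): continuation = 1/1.09·[0.7000·0.0000 + 0.3000·0.0000] = 0.0000; exercise value = 0.0000 ≤ continuation, so V_uu = 0.0000
Node ud (S = 92.86): continuation = 1/1.09·[0.7000·0.0000 + 0.3000·3.7806] = 1.0405; exercise value = 0.0000 ≤ continuation, so V_ud = 1.0405
Node dd (S = 76.71): continuation = 1/1.09·[0.7000·3.7806 + 0.3000·19.1231] = 7.6912; exercise value = 15.2875 > continuation, so V_dd = 15.2875 (exercise)
Node u (S = 97.75): continuation = 1/1.09·[0.7000·0.0000 + 0.3000·1.0405] = 0.2864; exercise value = 0.0000 ≤ continuation, so V_u = 0.2864
Node d (S = 80.75): continuation = 1/1.09·[0.7000·1.0405 + 0.3000·15.2875] = 4.8758; exercise value = 11.2500 > continuation, so V_d = 11.2500 (exercise)
Node 0 (S = 85): continuation = 1/1.09·[0.7000·0.2864 + 0.3000·11.2500] = 3.2802; exercise value = 7.0000 > continuation, so V_0 = 7.0000 (exercise)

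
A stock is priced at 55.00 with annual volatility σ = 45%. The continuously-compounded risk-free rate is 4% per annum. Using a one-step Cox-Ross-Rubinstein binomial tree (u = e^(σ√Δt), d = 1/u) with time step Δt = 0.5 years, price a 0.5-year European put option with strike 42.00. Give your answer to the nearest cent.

CRR parameters: u = e^(σ√Δt) = e^(0.45·√0.5) = 1.3746, d = 1/u = 0.7275
Per-period rate: rΔt = 0.04·0.5 = 0.02, so R = e^0.02 = 1.0202
Risk-neutral probability p = (e^0.02 − 0.7275)/(1.3746 − 0.7275) = 0.2927/0.6472 = 0.4523
Terminal stock prices: S_u = 75.61, S_d = 40.01
Terminal payoffs (K − S): max(-33.61, 0) = 0, max(1.99, 0) = 1.99
Node 0 (S = 55): V_0 = e^(−0.02)·[0.4523·0.0000 + 0.5477·1.9898] = 1.0682

1.07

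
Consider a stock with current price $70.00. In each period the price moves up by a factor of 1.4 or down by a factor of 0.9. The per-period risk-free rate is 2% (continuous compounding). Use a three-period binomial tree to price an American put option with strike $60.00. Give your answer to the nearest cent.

Risk-neutral probability p = (e^0.02 − 0.9)/(1.4 − 0.9) = 0.1202/0.5000 = 0.2404
Terminal stock prices: S_uuu = 192.1, S_uud = 123.5, S_udd = 79.38, S_ddd = 51.03
Terminal payoffs (K − S): max(-132.1, 0) = 0, max(-63.48, 0) = 0, max(-19.38, 0) = 0, max(8.97, 0) = 8.97
Node uu (S = 137.2): continuation = e^(−0.02)·[0.2404·0.0000 + 0.7596·0.0000] = 0.0000; exercise value = 0.0000 ≤ continuation, so V_uu = 0.0000
Node ud (S = 88.2): continuation = e^(−0.02)·[0.2404·0.0000 + 0.7596·0.0000] = 0.0000; exercise value = 0.0000 ≤ continuation, so V_ud = 0.0000
Node dd (S = 56.7): continuation = e^(−0.02)·[0.2404·0.0000 + 0.7596·8.9700] = 6.6787; exercise value = 3.3000 ≤ continuation, so V_dd = 6.6787
Node u (S = 98): continuation = e^(−0.02)·[0.2404·0.0000 + 0.7596·0.0000] = 0.0000; exercise value = 0.0000 ≤ continuation, so V_u = 0.0000
Node d (S = 63): continuation = e^(−0.02)·[0.2404·0.0000 + 0.7596·6.6787] = 4.9726; exercise value = 0.0000 ≤ continuation, so V_d = 4.9726
Node 0 (S = 70): continuation = e^(−0.02)·[0.2404·0.0000 + 0.7596·4.9726] = 3.7024; exercise value = 0.0000 ≤ continuation, so V_0 = 3.7024

$3.70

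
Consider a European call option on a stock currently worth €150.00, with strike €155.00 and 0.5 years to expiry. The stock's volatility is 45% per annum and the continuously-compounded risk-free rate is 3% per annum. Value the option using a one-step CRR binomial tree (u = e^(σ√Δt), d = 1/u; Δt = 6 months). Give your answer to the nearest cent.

€22.42

CRR parameters: u = e^(σ√Δt) = e^(0.45·√0.5) = 1.3746, d = 1/u = 0.7275
Per-period rate: rΔt = 0.03·0.5 = 0.015, so R = e^0.015 = 1.0151
Risk-neutral probability p = (e^0.015 − 0.7275)/(1.3746 − 0.7275) = 0.2877/0.6472 = 0.4445
Terminal stock prices: S_u = 206.2, S_d = 109.1
Terminal payoffs (S − K): max(51.2, 0) = 51.2, max(-45.88, 0) = 0
Node 0 (S = 150): V_0 = e^(−0.015)·[0.4445·51.1973 + 0.5555·0.0000] = 22.4167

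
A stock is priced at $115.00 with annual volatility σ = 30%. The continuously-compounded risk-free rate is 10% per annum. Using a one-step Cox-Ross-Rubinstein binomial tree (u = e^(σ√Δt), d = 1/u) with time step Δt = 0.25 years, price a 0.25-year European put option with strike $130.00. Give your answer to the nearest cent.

$13.72

CRR parameters: u = e^(σ√Δt) = e^(0.3·√0.25) = 1.1618, d = 1/u = 0.8607
Per-period rate: rΔt = 0.1·0.25 = 0.025, so R = e^0.025 = 1.0253
Risk-neutral probability p = (e^0.025 − 0.8607)/(1.1618 − 0.8607) = 0.1646/0.3011 = 0.5466
Terminal stock prices: S_u = 133.6, S_d = 98.98
Terminal payoffs (K − S): max(-3.611, 0) = 0, max(31.02, 0) = 31.02
Node 0 (S = 115): V_0 = e^(−0.025)·[0.5466·0.0000 + 0.4534·31.0186] = 13.7154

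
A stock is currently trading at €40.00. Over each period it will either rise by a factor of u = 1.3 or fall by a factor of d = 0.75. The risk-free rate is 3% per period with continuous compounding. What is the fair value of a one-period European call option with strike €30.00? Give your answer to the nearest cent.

Risk-neutral probability p = (e^0.03 − 0.75)/(1.3 − 0.75) = 0.2805/0.5500 = 0.5099
Terminal stock prices: S_u = 52, S_d = 30
Terminal payoffs (S − K): max(22, 0) = 22, max(0, 0) = 0
Node 0 (S = 40): V_0 = e^(−0.03)·[0.5099·22.0000 + 0.4901·0.0000] = 10.8866

€10.89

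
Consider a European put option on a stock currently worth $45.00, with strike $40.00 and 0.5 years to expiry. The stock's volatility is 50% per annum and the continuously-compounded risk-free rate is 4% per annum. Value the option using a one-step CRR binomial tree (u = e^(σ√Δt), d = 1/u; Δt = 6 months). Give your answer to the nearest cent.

CRR parameters: u = e^(σ√Δt) = e^(0.5·√0.5) = 1.4241, d = 1/u = 0.7022
Per-period rate: rΔt = 0.04·0.5 = 0.02, so R = e^0.02 = 1.0202
Risk-neutral probability p = (e^0.02 − 0.7022)/(1.4241 − 0.7022) = 0.3180/0.7219 = 0.4405
Terminal stock prices: S_u = 64.09, S_d = 31.6
Terminal payoffs (K − S): max(-24.09, 0) = 0, max(8.402, 0) = 8.402
Node 0 (S = 45): V_0 = e^(−0.02)·[0.4405·0.0000 + 0.5595·8.4015] = 4.6075

$4.61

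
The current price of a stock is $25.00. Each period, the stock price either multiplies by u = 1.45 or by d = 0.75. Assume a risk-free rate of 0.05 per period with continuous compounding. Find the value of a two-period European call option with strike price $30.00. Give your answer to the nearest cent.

Risk-neutral probability p = (e^0.05 − 0.75)/(1.45 − 0.75) = 0.3013/0.7000 = 0.4304
Terminal stock prices: S_uu = 52.56, S_ud = 27.19, S_dd = 14.06
Terminal payoffs (S − K): max(22.56, 0) = 22.56, max(-2.812, 0) = 0, max(-15.94, 0) = 0
Node u (S = 36.25): V_u = e^(−0.05)·[0.4304·22.5625 + 0.5696·0.0000] = 9.2370
Node d (S = 18.75): V_d = e^(−0.05)·[0.4304·0.0000 + 0.5696·0.0000] = 0.0000
Node 0 (S = 25): V_0 = e^(−0.05)·[0.4304·9.2370 + 0.5696·0.0000] = 3.7816

$3.78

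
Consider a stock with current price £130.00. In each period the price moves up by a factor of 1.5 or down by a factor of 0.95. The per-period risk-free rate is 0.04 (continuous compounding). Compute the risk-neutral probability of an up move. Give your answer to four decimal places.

p = 0.1651

Risk-neutral probability p = (e^0.04 − 0.95)/(1.5 − 0.95) = 0.0908/0.5500 = 0.1651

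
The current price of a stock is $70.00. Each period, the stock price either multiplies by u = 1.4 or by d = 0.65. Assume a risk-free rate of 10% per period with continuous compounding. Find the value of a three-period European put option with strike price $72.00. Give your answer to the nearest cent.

Risk-neutral probability p = (e^0.1 − 0.65)/(1.4 − 0.65) = 0.4552/0.7500 = 0.6069
Terminal stock prices: S_uuu = 192.1, S_uud = 89.18, S_udd = 41.41, S_ddd = 19.22
Terminal payoffs (K − S): max(-120.1, 0) = 0, max(-17.18, 0) = 0, max(30.59, 0) = 30.59, max(52.78, 0) = 52.78
Node uu (S = 137.2): V_uu = e^(−0.1)·[0.6069·0.0000 + 0.3931·0.0000] = 0.0000
Node ud (S = 63.7): V_ud = e^(−0.1)·[0.6069·0.0000 + 0.3931·30.5950] = 10.8825
Node dd (S = 29.58): V_dd = e^(−0.1)·[0.6069·30.5950 + 0.3931·52.7763] = 35.5733
Node u (S = 98): V_u = e^(−0.1)·[0.6069·0.0000 + 0.3931·10.8825] = 3.8709
Node d (S = 45.5): V_d = e^(−0.1)·[0.6069·10.8825 + 0.3931·35.5733] = 18.6293
Node 0 (S = 70): V_0 = e^(−0.1)·[0.6069·3.8709 + 0.3931·18.6293] = 8.7521

$8.75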